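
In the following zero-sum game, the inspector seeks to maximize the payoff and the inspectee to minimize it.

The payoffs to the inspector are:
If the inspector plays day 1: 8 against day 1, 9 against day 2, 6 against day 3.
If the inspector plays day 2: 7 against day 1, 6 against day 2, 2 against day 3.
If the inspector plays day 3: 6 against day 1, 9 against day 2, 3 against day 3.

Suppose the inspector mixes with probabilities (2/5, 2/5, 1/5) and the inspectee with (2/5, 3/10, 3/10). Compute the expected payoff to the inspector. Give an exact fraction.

Against (2/5, 3/10, 3/10), each row's expected payoff is day 1: 77/10; day 2: 26/5; day 3: 6.
Taking the (2/5, 2/5, 1/5)-weighted average: (2/5)·(77/10) + (2/5)·(26/5) + (1/5)·(6) = 159/25.

159/25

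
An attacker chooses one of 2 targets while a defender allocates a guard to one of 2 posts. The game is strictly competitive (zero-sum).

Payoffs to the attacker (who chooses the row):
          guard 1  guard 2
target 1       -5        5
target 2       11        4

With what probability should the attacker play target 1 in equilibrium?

7/17

Row minima are -5 and 4, so the attacker's maximin is 4; column maxima are 11 and 5, so the defender's minimax is 5. These differ, so the equilibrium is in mixed strategies.
Let the attacker play target 1 with probability p. The defender is indifferent when −5p + 11(1−p) = 5p + 4(1−p), giving p = 7/17.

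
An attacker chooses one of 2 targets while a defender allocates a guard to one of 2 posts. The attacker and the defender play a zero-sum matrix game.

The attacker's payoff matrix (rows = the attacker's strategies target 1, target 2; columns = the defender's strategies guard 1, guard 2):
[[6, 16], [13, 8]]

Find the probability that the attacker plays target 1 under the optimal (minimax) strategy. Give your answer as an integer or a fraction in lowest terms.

1/3

Row minima are 6 and 8, so the attacker's maximin is 8; column maxima are 13 and 16, so the defender's minimax is 13. These differ, so the equilibrium is in mixed strategies.
Let the attacker play target 1 with probability p. The defender is indifferent when 6p + 13(1−p) = 16p + 8(1−p), giving p = 1/3.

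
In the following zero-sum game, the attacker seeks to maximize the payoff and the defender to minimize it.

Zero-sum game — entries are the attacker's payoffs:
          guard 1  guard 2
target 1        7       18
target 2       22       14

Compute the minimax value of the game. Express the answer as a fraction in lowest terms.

Row minima are 7 and 14, so the attacker's maximin is 14; column maxima are 22 and 18, so the defender's minimax is 18. These differ, so the equilibrium is in mixed strategies.
Let the attacker play target 1 with probability p. The defender is indifferent when 7p + 22(1−p) = 18p + 14(1−p), giving p = 8/19.
Let the defender play guard 1 with probability q. The attacker is indifferent when 7q + 18(1−q) = 22q + 14(1−q), giving q = 4/19.
The value is 7·(4/19) + (18)·(15/19) = 298/19.

298/19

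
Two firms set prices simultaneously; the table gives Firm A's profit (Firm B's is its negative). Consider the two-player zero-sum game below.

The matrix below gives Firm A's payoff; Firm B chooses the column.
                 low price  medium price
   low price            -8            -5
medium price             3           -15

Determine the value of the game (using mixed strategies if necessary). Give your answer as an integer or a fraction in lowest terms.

Row minima are -8 and -15, so Firm A's maximin is -8; column maxima are 3 and -5, so Firm B's minimax is -5. These differ, so the equilibrium is in mixed strategies.
Let Firm A play low price with probability p. Firm B is indifferent when −8p + 3(1−p) = −5p − 15(1−p), giving p = 6/7.
Let Firm B play low price with probability q. Firm A is indifferent when −8q − 5(1−q) = 3q − 15(1−q), giving q = 10/21.
The value is -8·(10/21) + (-5)·(11/21) = -45/7.

-45/7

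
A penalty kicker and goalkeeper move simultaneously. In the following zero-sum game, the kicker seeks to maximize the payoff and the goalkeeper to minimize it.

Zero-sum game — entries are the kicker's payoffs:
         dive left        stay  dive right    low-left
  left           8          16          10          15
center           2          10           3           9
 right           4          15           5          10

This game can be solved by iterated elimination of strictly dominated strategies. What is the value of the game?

8

Row right is strictly dominated by row left (8>4, 16>15, 10>5, 15>10); eliminate right.
Row center is strictly dominated by row left (8>2, 16>10, 10>3, 15>9); eliminate center.
Column stay is strictly dominated by dive left for the goalkeeper (8<16); eliminate stay.
Column low-left is strictly dominated by dive left for the goalkeeper (8<15); eliminate low-left.
Column dive right is strictly dominated by dive left for the goalkeeper (8<10); eliminate dive right.
Only (left, dive left) remains, with payoff 8.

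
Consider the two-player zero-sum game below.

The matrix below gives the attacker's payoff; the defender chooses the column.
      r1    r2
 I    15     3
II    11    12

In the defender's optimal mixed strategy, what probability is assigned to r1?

9/13

Row minima are 3 and 11, so the attacker's maximin is 11; column maxima are 15 and 12, so the defender's minimax is 12. These differ, so the equilibrium is in mixed strategies.
Let the defender play r1 with probability q. The attacker is indifferent when 15q + 3(1−q) = 11q + 12(1−q), giving q = 9/13.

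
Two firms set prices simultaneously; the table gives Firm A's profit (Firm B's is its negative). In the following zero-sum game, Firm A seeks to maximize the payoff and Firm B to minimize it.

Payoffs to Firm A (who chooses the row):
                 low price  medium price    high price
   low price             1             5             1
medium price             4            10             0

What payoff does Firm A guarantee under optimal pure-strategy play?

Row minima: 1, 0 → Firm A's maximin is 1.
Column maxima: 4, 10, 1 → Firm B's minimax is 1.
They coincide at (low price, high price), so the value is 1.

1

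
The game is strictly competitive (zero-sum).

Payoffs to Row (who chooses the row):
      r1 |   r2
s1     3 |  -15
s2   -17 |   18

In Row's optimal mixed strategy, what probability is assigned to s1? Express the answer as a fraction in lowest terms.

35/53

Row minima are -15 and -17, so Row's maximin is -15; column maxima are 3 and 18, so Column's minimax is 3. These differ, so the equilibrium is in mixed strategies.
Let Row play s1 with probability p. Column is indifferent when 3p − 17(1−p) = −15p + 18(1−p), giving p = 35/53.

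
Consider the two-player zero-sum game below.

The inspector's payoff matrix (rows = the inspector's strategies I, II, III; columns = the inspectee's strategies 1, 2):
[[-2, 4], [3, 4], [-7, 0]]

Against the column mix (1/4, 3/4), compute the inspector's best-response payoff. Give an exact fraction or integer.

15/4

I: (-2)·(1/4) + (4)·(3/4) = 5/2.
II: (3)·(1/4) + (4)·(3/4) = 15/4.
III: (-7)·(1/4) + (0)·(3/4) = -7/4.
The best pure response is II with expected payoff 15/4.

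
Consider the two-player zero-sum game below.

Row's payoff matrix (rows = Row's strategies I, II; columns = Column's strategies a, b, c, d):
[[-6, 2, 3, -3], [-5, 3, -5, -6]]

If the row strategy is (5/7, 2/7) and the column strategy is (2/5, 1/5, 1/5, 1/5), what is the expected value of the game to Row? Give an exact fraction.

-86/35

Against (2/5, 1/5, 1/5, 1/5), each row's expected payoff is I: -2; II: -18/5.
Taking the (5/7, 2/7)-weighted average: (5/7)·(-2) + (2/7)·(-18/5) = -86/35.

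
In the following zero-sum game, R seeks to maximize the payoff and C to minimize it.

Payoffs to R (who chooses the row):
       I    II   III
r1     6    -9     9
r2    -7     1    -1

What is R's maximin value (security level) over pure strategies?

-7

The worst-case payoff for each row is r1: -9, r2: -7.
The best of these is -7.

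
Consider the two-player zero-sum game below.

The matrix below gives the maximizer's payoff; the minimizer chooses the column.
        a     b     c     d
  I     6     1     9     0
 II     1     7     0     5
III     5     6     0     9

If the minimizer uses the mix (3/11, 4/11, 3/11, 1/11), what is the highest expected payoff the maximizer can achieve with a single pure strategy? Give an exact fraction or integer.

49/11

I: (6)·(3/11) + (1)·(4/11) + (9)·(3/11) + (0)·(1/11) = 49/11.
II: (1)·(3/11) + (7)·(4/11) + (0)·(3/11) + (5)·(1/11) = 36/11.
III: (5)·(3/11) + (6)·(4/11) + (0)·(3/11) + (9)·(1/11) = 48/11.
The best pure response is I with expected payoff 49/11.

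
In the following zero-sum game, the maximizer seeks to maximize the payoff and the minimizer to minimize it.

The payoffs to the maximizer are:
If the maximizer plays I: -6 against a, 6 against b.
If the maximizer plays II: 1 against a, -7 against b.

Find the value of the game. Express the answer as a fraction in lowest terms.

-9/5

Row minima are -6 and -7, so the maximizer's maximin is -6; column maxima are 1 and 6, so the minimizer's minimax is 1. These differ, so the equilibrium is in mixed strategies.
Let the maximizer play I with probability p. The minimizer is indifferent when −6p + (1−p) = 6p − 7(1−p), giving p = 2/5.
Let the minimizer play a with probability q. The maximizer is indifferent when −6q + 6(1−q) = q − 7(1−q), giving q = 13/20.
The value is -6·(13/20) + (6)·(7/20) = -9/5.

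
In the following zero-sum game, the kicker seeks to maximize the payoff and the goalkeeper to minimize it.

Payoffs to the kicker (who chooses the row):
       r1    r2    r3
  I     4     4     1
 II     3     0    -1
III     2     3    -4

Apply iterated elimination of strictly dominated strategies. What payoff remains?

Column r2 is strictly dominated by r3 for the goalkeeper (1<4, -1<0, -4<3); eliminate r2.
Column r1 is strictly dominated by r3 for the goalkeeper (1<4, -1<3, -4<2); eliminate r1.
Row II is strictly dominated by row I (1>-1); eliminate II.
Row III is strictly dominated by row I (1>-4); eliminate III.
Only (I, r3) remains, with payoff 1.

1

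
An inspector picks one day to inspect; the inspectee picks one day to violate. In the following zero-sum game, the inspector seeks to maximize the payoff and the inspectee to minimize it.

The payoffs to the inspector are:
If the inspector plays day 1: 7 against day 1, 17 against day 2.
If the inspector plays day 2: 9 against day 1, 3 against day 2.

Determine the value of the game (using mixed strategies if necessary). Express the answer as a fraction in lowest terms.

33/4

Row minima are 7 and 3, so the inspector's maximin is 7; column maxima are 9 and 17, so the inspectee's minimax is 9. These differ, so the equilibrium is in mixed strategies.
Let the inspector play day 1 with probability p. The inspectee is indifferent when 7p + 9(1−p) = 17p + 3(1−p), giving p = 3/8.
Let the inspectee play day 1 with probability q. The inspector is indifferent when 7q + 17(1−q) = 9q + 3(1−q), giving q = 7/8.
The value is 7·(7/8) + (17)·(1/8) = 33/4.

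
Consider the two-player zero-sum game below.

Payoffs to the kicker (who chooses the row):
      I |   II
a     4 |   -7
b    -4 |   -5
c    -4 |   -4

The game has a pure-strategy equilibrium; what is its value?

Row minima: -7, -5, -4 → the kicker's maximin is -4.
Column maxima: 4, -4 → the goalkeeper's minimax is -4.
They coincide at (c, II), so the value is -4.

-4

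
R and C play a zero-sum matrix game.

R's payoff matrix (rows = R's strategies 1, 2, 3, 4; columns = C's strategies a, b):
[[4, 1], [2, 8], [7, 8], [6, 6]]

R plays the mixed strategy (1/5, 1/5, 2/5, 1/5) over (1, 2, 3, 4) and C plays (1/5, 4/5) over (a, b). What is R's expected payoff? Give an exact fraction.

6

Against (1/5, 4/5), each row's expected payoff is 1: 8/5; 2: 34/5; 3: 39/5; 4: 6.
Taking the (1/5, 1/5, 2/5, 1/5)-weighted average: (1/5)·(8/5) + (1/5)·(34/5) + (2/5)·(39/5) + (1/5)·(6) = 6.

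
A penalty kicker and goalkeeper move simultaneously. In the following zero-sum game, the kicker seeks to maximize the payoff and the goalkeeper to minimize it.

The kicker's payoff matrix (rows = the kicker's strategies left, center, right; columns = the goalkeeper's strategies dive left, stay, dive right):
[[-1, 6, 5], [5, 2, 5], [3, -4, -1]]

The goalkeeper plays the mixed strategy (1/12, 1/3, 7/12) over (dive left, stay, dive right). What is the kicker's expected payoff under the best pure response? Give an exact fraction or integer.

29/6

left: (-1)·(1/12) + (6)·(1/3) + (5)·(7/12) = 29/6.
center: (5)·(1/12) + (2)·(1/3) + (5)·(7/12) = 4.
right: (3)·(1/12) + (-4)·(1/3) + (-1)·(7/12) = -5/3.
The best pure response is left with expected payoff 29/6.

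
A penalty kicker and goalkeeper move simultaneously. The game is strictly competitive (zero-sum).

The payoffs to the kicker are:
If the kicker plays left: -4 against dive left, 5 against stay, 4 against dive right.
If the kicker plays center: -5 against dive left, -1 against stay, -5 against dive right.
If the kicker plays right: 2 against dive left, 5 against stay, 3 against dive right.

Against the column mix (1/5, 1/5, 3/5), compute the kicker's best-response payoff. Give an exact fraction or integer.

16/5

left: (-4)·(1/5) + (5)·(1/5) + (4)·(3/5) = 13/5.
center: (-5)·(1/5) + (-1)·(1/5) + (-5)·(3/5) = -21/5.
right: (2)·(1/5) + (5)·(1/5) + (3)·(3/5) = 16/5.
The best pure response is right with expected payoff 16/5.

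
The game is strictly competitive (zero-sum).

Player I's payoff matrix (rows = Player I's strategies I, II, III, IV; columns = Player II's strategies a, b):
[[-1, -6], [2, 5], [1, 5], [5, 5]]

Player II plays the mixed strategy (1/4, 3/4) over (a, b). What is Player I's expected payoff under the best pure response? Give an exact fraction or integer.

5

I: (-1)·(1/4) + (-6)·(3/4) = -19/4.
II: (2)·(1/4) + (5)·(3/4) = 17/4.
III: (1)·(1/4) + (5)·(3/4) = 4.
IV: (5)·(1/4) + (5)·(3/4) = 5.
The best pure response is IV with expected payoff 5.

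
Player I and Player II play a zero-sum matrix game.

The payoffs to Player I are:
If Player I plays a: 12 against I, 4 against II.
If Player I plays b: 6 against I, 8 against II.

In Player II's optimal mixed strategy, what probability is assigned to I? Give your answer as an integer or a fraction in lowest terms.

Row minima are 4 and 6, so Player I's maximin is 6; column maxima are 12 and 8, so Player II's minimax is 8. These differ, so the equilibrium is in mixed strategies.
Let Player II play I with probability q. Player I is indifferent when 12q + 4(1−q) = 6q + 8(1−q), giving q = 2/5.

2/5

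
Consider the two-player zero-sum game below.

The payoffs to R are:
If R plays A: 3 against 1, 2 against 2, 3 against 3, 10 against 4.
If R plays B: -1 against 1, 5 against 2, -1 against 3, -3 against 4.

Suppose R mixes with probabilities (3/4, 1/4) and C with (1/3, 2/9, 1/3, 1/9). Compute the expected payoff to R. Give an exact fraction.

97/36

Against (1/3, 2/9, 1/3, 1/9), each row's expected payoff is A: 32/9; B: 1/9.
Taking the (3/4, 1/4)-weighted average: (3/4)·(32/9) + (1/4)·(1/9) = 97/36.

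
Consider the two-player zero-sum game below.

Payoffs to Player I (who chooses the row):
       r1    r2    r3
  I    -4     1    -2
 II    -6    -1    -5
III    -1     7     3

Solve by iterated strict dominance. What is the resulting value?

-1

Column r3 is strictly dominated by r1 for Player II (-4<-2, -6<-5, -1<3); eliminate r3.
Column r2 is strictly dominated by r1 for Player II (-4<1, -6<-1, -1<7); eliminate r2.
Row I is strictly dominated by row III (-1>-4); eliminate I.
Row II is strictly dominated by row III (-1>-6); eliminate II.
Only (III, r1) remains, with payoff -1.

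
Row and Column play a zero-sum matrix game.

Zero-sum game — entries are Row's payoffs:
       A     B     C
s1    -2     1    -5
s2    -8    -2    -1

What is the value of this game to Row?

-19/5

Column B is strictly dominated by A for Column (it gives Row more in every row).
The remaining 2×2 game on (s1, s2) × (A, C) has no saddle point. Let Row play s1 with probability p; indifference gives −2p − 8(1−p) = −5p − (1−p), so p = 7/10.
Similarly Column's optimal q on A is 2/5, and the value is -2·(2/5) + (-5)·(3/5) = -19/5.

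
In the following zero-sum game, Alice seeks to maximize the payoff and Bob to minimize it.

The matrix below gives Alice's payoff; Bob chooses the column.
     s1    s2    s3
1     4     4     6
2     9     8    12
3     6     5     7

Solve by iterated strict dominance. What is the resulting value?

8

Column s3 is strictly dominated by s1 for Bob (4<6, 9<12, 6<7); eliminate s3.
Row 1 is strictly dominated by row 2 (9>4, 8>4); eliminate 1.
Column s1 is strictly dominated by s2 for Bob (8<9, 5<6); eliminate s1.
Row 3 is strictly dominated by row 2 (8>5); eliminate 3.
Only (2, s2) remains, with payoff 8.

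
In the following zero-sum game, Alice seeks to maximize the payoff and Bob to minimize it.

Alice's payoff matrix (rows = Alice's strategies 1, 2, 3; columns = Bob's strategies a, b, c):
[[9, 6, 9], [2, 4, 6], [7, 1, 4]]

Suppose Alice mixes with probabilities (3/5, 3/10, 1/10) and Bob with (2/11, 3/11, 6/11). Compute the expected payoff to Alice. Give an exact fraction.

Against (2/11, 3/11, 6/11), each row's expected payoff is 1: 90/11; 2: 52/11; 3: 41/11.
Taking the (3/5, 3/10, 1/10)-weighted average: (3/5)·(90/11) + (3/10)·(52/11) + (1/10)·(41/11) = 67/10.

67/10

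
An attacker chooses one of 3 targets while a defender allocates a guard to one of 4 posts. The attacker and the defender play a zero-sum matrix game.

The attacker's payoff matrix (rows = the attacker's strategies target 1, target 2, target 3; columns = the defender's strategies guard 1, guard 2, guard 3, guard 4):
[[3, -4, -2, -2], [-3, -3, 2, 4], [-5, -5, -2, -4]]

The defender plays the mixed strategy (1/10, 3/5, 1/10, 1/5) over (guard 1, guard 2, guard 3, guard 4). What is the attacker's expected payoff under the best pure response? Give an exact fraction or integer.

-11/10

target 1: (3)·(1/10) + (-4)·(3/5) + (-2)·(1/10) + (-2)·(1/5) = -27/10.
target 2: (-3)·(1/10) + (-3)·(3/5) + (2)·(1/10) + (4)·(1/5) = -11/10.
target 3: (-5)·(1/10) + (-5)·(3/5) + (-2)·(1/10) + (-4)·(1/5) = -9/2.
The best pure response is target 2 with expected payoff -11/10.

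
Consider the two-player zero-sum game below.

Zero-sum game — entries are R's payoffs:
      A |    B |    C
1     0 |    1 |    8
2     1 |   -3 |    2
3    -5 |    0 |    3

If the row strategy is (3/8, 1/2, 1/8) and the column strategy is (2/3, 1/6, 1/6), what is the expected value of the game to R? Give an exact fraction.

Against (2/3, 1/6, 1/6), each row's expected payoff is 1: 3/2; 2: 1/2; 3: -17/6.
Taking the (3/8, 1/2, 1/8)-weighted average: (3/8)·(3/2) + (1/2)·(1/2) + (1/8)·(-17/6) = 11/24.

11/24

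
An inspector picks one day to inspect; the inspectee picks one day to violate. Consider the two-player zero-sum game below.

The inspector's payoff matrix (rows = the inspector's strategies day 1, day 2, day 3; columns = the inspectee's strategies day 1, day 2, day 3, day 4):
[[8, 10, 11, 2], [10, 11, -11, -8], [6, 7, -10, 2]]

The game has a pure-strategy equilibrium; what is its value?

2

Row minima: 2, -11, -10 → the inspector's maximin is 2.
Column maxima: 10, 11, 11, 2 → the inspectee's minimax is 2.
They coincide at (day 1, day 4), so the value is 2.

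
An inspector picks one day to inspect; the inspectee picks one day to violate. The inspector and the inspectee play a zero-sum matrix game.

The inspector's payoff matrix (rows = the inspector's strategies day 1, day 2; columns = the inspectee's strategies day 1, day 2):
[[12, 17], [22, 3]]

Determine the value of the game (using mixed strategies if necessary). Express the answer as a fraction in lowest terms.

169/12

Row minima are 12 and 3, so the inspector's maximin is 12; column maxima are 22 and 17, so the inspectee's minimax is 17. These differ, so the equilibrium is in mixed strategies.
Let the inspector play day 1 with probability p. The inspectee is indifferent when 12p + 22(1−p) = 17p + 3(1−p), giving p = 19/24.
Let the inspectee play day 1 with probability q. The inspector is indifferent when 12q + 17(1−q) = 22q + 3(1−q), giving q = 7/12.
The value is 12·(7/12) + (17)·(5/12) = 169/12.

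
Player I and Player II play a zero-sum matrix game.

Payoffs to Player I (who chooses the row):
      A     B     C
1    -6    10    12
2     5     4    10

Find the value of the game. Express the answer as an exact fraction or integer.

Column C is strictly dominated by B for Player II (it gives Player I more in every row).
The remaining 2×2 game on (1, 2) × (A, B) has no saddle point. Let Player I play 1 with probability p; indifference gives −6p + 5(1−p) = 10p + 4(1−p), so p = 1/17.
Similarly Player II's optimal q on A is 6/17, and the value is -6·(6/17) + (10)·(11/17) = 74/17.

74/17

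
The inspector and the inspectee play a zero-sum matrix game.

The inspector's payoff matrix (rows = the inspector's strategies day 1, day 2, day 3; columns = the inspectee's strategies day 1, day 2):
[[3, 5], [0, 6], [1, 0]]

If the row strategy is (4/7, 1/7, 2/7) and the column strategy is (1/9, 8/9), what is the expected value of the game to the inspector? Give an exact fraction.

Against (1/9, 8/9), each row's expected payoff is day 1: 43/9; day 2: 16/3; day 3: 1/9.
Taking the (4/7, 1/7, 2/7)-weighted average: (4/7)·(43/9) + (1/7)·(16/3) + (2/7)·(1/9) = 74/21.

74/21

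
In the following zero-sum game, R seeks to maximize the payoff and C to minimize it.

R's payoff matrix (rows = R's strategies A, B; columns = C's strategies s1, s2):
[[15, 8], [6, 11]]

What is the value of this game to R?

39/4

Row minima are 8 and 6, so R's maximin is 8; column maxima are 15 and 11, so C's minimax is 11. These differ, so the equilibrium is in mixed strategies.
Let R play A with probability p. C is indifferent when 15p + 6(1−p) = 8p + 11(1−p), giving p = 5/12.
Let C play s1 with probability q. R is indifferent when 15q + 8(1−q) = 6q + 11(1−q), giving q = 1/4.
The value is 15·(1/4) + (8)·(3/4) = 39/4.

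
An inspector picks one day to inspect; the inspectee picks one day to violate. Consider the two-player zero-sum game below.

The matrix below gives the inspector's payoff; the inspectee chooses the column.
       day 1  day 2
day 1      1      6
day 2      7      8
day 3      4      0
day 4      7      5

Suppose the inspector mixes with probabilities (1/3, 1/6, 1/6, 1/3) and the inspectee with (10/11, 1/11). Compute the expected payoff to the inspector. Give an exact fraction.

50/11

Against (10/11, 1/11), each row's expected payoff is day 1: 16/11; day 2: 78/11; day 3: 40/11; day 4: 75/11.
Taking the (1/3, 1/6, 1/6, 1/3)-weighted average: (1/3)·(16/11) + (1/6)·(78/11) + (1/6)·(40/11) + (1/3)·(75/11) = 50/11.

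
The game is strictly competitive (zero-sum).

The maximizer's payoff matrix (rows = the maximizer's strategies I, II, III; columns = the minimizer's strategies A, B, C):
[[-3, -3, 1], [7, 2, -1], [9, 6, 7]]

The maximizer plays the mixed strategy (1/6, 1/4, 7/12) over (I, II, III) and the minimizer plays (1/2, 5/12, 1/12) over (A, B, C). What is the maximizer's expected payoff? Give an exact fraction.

Against (1/2, 5/12, 1/12), each row's expected payoff is I: -8/3; II: 17/4; III: 91/12.
Taking the (1/6, 1/4, 7/12)-weighted average: (1/6)·(-8/3) + (1/4)·(17/4) + (7/12)·(91/12) = 121/24.

121/24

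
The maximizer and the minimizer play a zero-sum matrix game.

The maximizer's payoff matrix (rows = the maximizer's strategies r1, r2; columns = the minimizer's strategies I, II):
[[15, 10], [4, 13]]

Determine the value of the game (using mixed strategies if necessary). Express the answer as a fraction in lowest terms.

155/14

Row minima are 10 and 4, so the maximizer's maximin is 10; column maxima are 15 and 13, so the minimizer's minimax is 13. These differ, so the equilibrium is in mixed strategies.
Let the maximizer play r1 with probability p. The minimizer is indifferent when 15p + 4(1−p) = 10p + 13(1−p), giving p = 9/14.
Let the minimizer play I with probability q. The maximizer is indifferent when 15q + 10(1−q) = 4q + 13(1−q), giving q = 3/14.
The value is 15·(3/14) + (10)·(11/14) = 155/14.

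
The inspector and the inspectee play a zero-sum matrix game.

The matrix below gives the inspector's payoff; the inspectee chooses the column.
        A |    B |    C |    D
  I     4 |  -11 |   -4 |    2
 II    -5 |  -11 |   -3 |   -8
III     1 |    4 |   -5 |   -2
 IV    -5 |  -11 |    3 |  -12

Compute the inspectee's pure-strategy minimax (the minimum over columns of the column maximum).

2

The worst case (largest entry) in each column is A: 4, B: 4, C: 3, D: 2.
The best (smallest) of these is 2.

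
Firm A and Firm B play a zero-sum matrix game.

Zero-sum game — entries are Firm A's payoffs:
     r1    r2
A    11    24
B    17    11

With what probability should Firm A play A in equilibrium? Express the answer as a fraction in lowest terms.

6/19

Row minima are 11 and 11, so Firm A's maximin is 11; column maxima are 17 and 24, so Firm B's minimax is 17. These differ, so the equilibrium is in mixed strategies.
Let Firm A play A with probability p. Firm B is indifferent when 11p + 17(1−p) = 24p + 11(1−p), giving p = 6/19.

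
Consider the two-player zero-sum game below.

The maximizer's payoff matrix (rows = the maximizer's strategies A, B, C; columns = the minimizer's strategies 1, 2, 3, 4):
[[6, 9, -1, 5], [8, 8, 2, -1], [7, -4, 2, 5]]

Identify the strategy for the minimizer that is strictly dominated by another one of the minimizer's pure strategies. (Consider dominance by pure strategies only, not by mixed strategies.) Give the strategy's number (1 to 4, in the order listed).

1

The minimizer prefers columns that give the maximizer less. Compare 1 with 3: -1 < 6, 2 < 8, 2 < 7.
So 3 strictly dominates 1 for the minimizer; 1 is strictly dominated.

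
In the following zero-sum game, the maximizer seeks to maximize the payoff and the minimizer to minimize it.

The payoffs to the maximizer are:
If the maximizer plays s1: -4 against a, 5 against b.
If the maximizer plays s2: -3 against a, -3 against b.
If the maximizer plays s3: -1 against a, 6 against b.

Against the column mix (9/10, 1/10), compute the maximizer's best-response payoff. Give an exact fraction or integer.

-3/10

s1: (-4)·(9/10) + (5)·(1/10) = -31/10.
s2: (-3)·(9/10) + (-3)·(1/10) = -3.
s3: (-1)·(9/10) + (6)·(1/10) = -3/10.
The best pure response is s3 with expected payoff -3/10.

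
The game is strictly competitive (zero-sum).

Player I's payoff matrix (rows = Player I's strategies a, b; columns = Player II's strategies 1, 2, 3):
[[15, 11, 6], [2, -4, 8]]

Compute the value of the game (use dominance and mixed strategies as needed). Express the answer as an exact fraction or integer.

Column 1 is strictly dominated by 2 for Player II (it gives Player I more in every row).
The remaining 2×2 game on (a, b) × (2, 3) has no saddle point. Let Player I play a with probability p; indifference gives 11p − 4(1−p) = 6p + 8(1−p), so p = 12/17.
Similarly Player II's optimal q on 2 is 2/17, and the value is 11·(2/17) + (6)·(15/17) = 112/17.

112/17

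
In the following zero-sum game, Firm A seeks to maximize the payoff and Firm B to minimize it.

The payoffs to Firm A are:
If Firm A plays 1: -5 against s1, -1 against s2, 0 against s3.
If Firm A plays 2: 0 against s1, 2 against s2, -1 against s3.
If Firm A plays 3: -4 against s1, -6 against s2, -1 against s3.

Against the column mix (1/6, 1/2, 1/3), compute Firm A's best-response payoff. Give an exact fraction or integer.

1: (-5)·(1/6) + (-1)·(1/2) + (0)·(1/3) = -4/3.
2: (0)·(1/6) + (2)·(1/2) + (-1)·(1/3) = 2/3.
3: (-4)·(1/6) + (-6)·(1/2) + (-1)·(1/3) = -4.
The best pure response is 2 with expected payoff 2/3.

2/3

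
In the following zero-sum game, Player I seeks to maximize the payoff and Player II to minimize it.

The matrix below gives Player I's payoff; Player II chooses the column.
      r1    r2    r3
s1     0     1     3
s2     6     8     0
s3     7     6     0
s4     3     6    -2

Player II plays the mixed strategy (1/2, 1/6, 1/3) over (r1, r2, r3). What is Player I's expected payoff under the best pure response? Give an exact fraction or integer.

9/2

s1: (0)·(1/2) + (1)·(1/6) + (3)·(1/3) = 7/6.
s2: (6)·(1/2) + (8)·(1/6) + (0)·(1/3) = 13/3.
s3: (7)·(1/2) + (6)·(1/6) + (0)·(1/3) = 9/2.
s4: (3)·(1/2) + (6)·(1/6) + (-2)·(1/3) = 11/6.
The best pure response is s3 with expected payoff 9/2.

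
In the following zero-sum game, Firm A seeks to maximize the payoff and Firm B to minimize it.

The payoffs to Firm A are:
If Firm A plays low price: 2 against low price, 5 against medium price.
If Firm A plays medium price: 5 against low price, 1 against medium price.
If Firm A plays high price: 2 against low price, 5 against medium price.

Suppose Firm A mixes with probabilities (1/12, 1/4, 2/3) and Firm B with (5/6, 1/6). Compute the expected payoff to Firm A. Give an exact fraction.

71/24

Against (5/6, 1/6), each row's expected payoff is low price: 5/2; medium price: 13/3; high price: 5/2.
Taking the (1/12, 1/4, 2/3)-weighted average: (1/12)·(5/2) + (1/4)·(13/3) + (2/3)·(5/2) = 71/24.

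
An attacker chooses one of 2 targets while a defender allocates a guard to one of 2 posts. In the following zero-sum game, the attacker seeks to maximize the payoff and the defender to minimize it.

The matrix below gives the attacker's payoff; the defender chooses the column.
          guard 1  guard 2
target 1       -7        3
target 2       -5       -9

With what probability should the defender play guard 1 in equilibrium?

Row minima are -7 and -9, so the attacker's maximin is -7; column maxima are -5 and 3, so the defender's minimax is -5. These differ, so the equilibrium is in mixed strategies.
Let the defender play guard 1 with probability q. The attacker is indifferent when −7q + 3(1−q) = −5q − 9(1−q), giving q = 6/7.

6/7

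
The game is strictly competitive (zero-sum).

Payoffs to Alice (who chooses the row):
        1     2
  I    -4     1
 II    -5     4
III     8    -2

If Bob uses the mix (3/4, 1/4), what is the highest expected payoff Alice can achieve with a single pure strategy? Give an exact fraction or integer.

11/2

I: (-4)·(3/4) + (1)·(1/4) = -11/4.
II: (-5)·(3/4) + (4)·(1/4) = -11/4.
III: (8)·(3/4) + (-2)·(1/4) = 11/2.
The best pure response is III with expected payoff 11/2.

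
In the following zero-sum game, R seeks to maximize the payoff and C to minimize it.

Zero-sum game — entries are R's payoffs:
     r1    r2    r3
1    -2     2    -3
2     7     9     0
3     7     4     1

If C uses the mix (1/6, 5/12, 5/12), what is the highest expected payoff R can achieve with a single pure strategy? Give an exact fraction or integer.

1: (-2)·(1/6) + (2)·(5/12) + (-3)·(5/12) = -3/4.
2: (7)·(1/6) + (9)·(5/12) + (0)·(5/12) = 59/12.
3: (7)·(1/6) + (4)·(5/12) + (1)·(5/12) = 13/4.
The best pure response is 2 with expected payoff 59/12.

59/12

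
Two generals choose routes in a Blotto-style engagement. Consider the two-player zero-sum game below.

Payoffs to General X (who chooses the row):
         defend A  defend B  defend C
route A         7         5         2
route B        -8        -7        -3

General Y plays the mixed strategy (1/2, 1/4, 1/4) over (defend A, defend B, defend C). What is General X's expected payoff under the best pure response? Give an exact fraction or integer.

21/4

route A: (7)·(1/2) + (5)·(1/4) + (2)·(1/4) = 21/4.
route B: (-8)·(1/2) + (-7)·(1/4) + (-3)·(1/4) = -13/2.
The best pure response is route A with expected payoff 21/4.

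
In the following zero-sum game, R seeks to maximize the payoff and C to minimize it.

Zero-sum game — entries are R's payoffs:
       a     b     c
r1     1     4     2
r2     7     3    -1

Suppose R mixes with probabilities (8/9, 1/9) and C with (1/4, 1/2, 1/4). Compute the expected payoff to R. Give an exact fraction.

Against (1/4, 1/2, 1/4), each row's expected payoff is r1: 11/4; r2: 3.
Taking the (8/9, 1/9)-weighted average: (8/9)·(11/4) + (1/9)·(3) = 25/9.

25/9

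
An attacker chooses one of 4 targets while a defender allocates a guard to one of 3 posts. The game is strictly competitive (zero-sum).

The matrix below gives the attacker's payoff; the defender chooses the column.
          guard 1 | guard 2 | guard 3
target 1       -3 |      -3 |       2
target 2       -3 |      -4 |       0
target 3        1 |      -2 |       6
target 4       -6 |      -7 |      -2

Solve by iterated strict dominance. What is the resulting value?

-2

Row target 4 is strictly dominated by row target 1 (-3>-6, -3>-7, 2>-2); eliminate target 4.
Column guard 3 is strictly dominated by guard 1 for the defender (-3<2, -3<0, 1<6); eliminate guard 3.
Row target 1 is strictly dominated by row target 3 (1>-3, -2>-3); eliminate target 1.
Row target 2 is strictly dominated by row target 3 (1>-3, -2>-4); eliminate target 2.
Column guard 1 is strictly dominated by guard 2 for the defender (-2<1); eliminate guard 1.
Only (target 3, guard 2) remains, with payoff -2.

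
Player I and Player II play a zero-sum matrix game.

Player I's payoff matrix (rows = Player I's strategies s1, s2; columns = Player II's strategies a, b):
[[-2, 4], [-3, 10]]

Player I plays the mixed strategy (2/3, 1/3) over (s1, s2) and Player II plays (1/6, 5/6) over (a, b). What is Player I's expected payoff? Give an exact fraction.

83/18

Against (1/6, 5/6), each row's expected payoff is s1: 3; s2: 47/6.
Taking the (2/3, 1/3)-weighted average: (2/3)·(3) + (1/3)·(47/6) = 83/18.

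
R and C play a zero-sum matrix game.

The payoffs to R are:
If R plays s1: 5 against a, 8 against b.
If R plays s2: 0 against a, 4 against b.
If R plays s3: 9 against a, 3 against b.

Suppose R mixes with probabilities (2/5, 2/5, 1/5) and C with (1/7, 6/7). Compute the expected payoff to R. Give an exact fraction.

181/35

Against (1/7, 6/7), each row's expected payoff is s1: 53/7; s2: 24/7; s3: 27/7.
Taking the (2/5, 2/5, 1/5)-weighted average: (2/5)·(53/7) + (2/5)·(24/7) + (1/5)·(27/7) = 181/35.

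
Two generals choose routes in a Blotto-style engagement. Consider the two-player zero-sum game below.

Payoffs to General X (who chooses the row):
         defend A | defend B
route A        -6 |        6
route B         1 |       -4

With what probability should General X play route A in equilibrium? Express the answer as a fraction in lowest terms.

Row minima are -6 and -4, so General X's maximin is -4; column maxima are 1 and 6, so General Y's minimax is 1. These differ, so the equilibrium is in mixed strategies.
Let General X play route A with probability p. General Y is indifferent when −6p + (1−p) = 6p − 4(1−p), giving p = 5/17.

5/17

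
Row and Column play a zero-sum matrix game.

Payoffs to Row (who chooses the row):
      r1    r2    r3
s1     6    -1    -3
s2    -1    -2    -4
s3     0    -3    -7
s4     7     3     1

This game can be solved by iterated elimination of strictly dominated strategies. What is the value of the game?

1

Row s1 is strictly dominated by row s4 (7>6, 3>-1, 1>-3); eliminate s1.
Row s2 is strictly dominated by row s4 (7>-1, 3>-2, 1>-4); eliminate s2.
Column r1 is strictly dominated by r2 for Column (-3<0, 3<7); eliminate r1.
Column r2 is strictly dominated by r3 for Column (-7<-3, 1<3); eliminate r2.
Row s3 is strictly dominated by row s4 (1>-7); eliminate s3.
Only (s4, r3) remains, with payoff 1.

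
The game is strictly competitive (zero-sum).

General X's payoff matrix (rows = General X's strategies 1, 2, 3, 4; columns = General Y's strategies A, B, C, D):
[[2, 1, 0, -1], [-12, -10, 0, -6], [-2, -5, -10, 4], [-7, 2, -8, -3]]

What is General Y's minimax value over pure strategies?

0

The worst case (largest entry) in each column is A: 2, B: 2, C: 0, D: 4.
The best (smallest) of these is 0.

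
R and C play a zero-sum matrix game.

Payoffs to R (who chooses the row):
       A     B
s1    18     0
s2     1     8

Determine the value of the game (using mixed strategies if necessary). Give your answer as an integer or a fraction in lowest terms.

144/25

Row minima are 0 and 1, so R's maximin is 1; column maxima are 18 and 8, so C's minimax is 8. These differ, so the equilibrium is in mixed strategies.
Let R play s1 with probability p. C is indifferent when 18p + (1−p) = 8(1−p), giving p = 7/25.
Let C play A with probability q. R is indifferent when 18q = q + 8(1−q), giving q = 8/25.
The value is 18·(8/25) + (0)·(17/25) = 144/25.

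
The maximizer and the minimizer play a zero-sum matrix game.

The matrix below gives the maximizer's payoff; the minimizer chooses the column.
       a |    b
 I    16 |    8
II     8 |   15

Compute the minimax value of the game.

176/15

Row minima are 8 and 8, so the maximizer's maximin is 8; column maxima are 16 and 15, so the minimizer's minimax is 15. These differ, so the equilibrium is in mixed strategies.
Let the maximizer play I with probability p. The minimizer is indifferent when 16p + 8(1−p) = 8p + 15(1−p), giving p = 7/15.
Let the minimizer play a with probability q. The maximizer is indifferent when 16q + 8(1−q) = 8q + 15(1−q), giving q = 7/15.
The value is 16·(7/15) + (8)·(8/15) = 176/15.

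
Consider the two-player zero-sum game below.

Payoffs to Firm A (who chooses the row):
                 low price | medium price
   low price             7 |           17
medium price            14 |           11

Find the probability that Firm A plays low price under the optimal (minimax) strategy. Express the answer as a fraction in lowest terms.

Row minima are 7 and 11, so Firm A's maximin is 11; column maxima are 14 and 17, so Firm B's minimax is 14. These differ, so the equilibrium is in mixed strategies.
Let Firm A play low price with probability p. Firm B is indifferent when 7p + 14(1−p) = 17p + 11(1−p), giving p = 3/13.

3/13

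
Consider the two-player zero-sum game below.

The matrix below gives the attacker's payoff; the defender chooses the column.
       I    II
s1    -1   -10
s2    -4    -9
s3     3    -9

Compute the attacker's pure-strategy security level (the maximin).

The worst-case payoff for each row is s1: -10, s2: -9, s3: -9.
The best of these is -9.

-9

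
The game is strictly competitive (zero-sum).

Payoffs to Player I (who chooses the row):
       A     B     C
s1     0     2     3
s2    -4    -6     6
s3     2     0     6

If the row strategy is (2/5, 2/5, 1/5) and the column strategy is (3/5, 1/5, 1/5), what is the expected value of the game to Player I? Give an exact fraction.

-2/25

Against (3/5, 1/5, 1/5), each row's expected payoff is s1: 1; s2: -12/5; s3: 12/5.
Taking the (2/5, 2/5, 1/5)-weighted average: (2/5)·(1) + (2/5)·(-12/5) + (1/5)·(12/5) = -2/25.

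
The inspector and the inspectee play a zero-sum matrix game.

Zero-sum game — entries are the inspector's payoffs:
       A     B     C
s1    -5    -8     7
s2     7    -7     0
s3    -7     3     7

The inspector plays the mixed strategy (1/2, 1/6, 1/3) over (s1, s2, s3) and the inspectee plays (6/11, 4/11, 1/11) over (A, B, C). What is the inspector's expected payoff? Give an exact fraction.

Against (6/11, 4/11, 1/11), each row's expected payoff is s1: -5; s2: 14/11; s3: -23/11.
Taking the (1/2, 1/6, 1/3)-weighted average: (1/2)·(-5) + (1/6)·(14/11) + (1/3)·(-23/11) = -197/66.

-197/66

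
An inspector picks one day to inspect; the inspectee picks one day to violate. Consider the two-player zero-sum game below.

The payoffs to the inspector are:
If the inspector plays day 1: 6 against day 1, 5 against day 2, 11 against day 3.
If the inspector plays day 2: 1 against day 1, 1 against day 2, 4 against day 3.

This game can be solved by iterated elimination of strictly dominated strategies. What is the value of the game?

5

Column day 3 is strictly dominated by day 1 for the inspectee (6<11, 1<4); eliminate day 3.
Row day 2 is strictly dominated by row day 1 (6>1, 5>1); eliminate day 2.
Column day 1 is strictly dominated by day 2 for the inspectee (5<6); eliminate day 1.
Only (day 1, day 2) remains, with payoff 5.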